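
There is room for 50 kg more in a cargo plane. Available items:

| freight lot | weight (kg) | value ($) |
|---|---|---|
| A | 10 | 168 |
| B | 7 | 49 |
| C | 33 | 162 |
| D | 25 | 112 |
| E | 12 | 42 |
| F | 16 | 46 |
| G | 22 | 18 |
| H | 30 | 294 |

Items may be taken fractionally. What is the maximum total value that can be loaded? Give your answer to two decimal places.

Ratios (sorted): A 16.80, H 9.80, B 7.00, C 4.91, D 4.48, E 3.50, F 2.88, G 0.82
take A (10 @ 168); take H (30 @ 294); take B (7 @ 49); take 3/33 of C → 14.73. Capacity used 50/50.
Total value = 525.73

525.73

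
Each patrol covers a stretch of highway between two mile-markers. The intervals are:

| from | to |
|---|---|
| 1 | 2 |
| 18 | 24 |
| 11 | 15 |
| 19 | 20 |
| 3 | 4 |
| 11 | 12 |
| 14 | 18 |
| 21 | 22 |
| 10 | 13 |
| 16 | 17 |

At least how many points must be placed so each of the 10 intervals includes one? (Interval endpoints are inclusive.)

Process intervals by earliest right end; each time one isn't hit yet, stab at its right endpoint.
By right end: [1,2]  [3,4]  [11,12]  [10,13]  [11,15]  [16,17]  [14,18]  [19,20]  [21,22]  [18,24]
[1,2] uncovered → point at 2; [3,4] uncovered → point at 4; [11,12] uncovered → point at 12; [16,17] uncovered → point at 17; [19,20] uncovered → point at 20; [21,22] uncovered → point at 22.
Points: 2, 4, 12, 17, 20, 22 (6 total).

6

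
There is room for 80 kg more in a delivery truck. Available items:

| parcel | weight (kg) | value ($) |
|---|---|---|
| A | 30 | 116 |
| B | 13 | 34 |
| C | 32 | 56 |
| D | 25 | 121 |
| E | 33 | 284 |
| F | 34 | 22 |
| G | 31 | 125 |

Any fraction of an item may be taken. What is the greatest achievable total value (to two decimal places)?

Ratios (sorted): E 8.61, D 4.84, G 4.03, A 3.87, B 2.62, C 1.75, F 0.65
take E (33 @ 284); take D (25 @ 121); take 22/31 of G → 88.71. Capacity used 80/80.
Total value = 493.71

493.71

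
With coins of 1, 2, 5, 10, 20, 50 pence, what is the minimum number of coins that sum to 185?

6

185 = 3×50 + 1×20 + 1×10 + 1×5
Total coins = 3 + 1 + 1 + 1 = 6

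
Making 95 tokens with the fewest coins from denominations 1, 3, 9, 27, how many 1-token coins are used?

95 = 3×27 + 1×9 + 1×3 + 2×1
Count of 1: 2

2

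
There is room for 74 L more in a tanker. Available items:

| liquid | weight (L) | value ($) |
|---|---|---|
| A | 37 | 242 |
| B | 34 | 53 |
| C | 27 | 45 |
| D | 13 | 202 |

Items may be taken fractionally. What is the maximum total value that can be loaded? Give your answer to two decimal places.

484.00

Ratios (sorted): D 15.54, A 6.54, C 1.67, B 1.56
take D (13 @ 202); take A (37 @ 242); take 24/27 of C → 40.00. Capacity used 74/74.
Total value = 484.00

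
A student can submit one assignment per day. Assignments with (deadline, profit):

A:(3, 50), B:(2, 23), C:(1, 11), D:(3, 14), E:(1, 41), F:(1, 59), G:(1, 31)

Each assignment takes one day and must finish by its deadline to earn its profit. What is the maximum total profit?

Sort by profit descending; place each in the latest free slot ≤ its deadline.
By profit: F(d1,59), A(d3,50), E(d1,41), G(d1,31), B(d2,23), D(d3,14), C(d1,11)
F→slot 1; A→slot 3; E skipped; G skipped; B→slot 2; D skipped; C skipped.
Profit = 59 + 23 + 50 = 132

132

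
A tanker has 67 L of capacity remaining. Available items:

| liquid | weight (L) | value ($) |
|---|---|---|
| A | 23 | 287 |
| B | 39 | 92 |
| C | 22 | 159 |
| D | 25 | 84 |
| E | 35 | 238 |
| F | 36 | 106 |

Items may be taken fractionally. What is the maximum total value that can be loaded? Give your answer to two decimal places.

Sort by value per unit weight and fill in that order.
Ratios (sorted): A 12.48, C 7.23, E 6.80, D 3.36, F 2.94, B 2.36
take A (23 @ 287); take C (22 @ 159); take 22/35 of E → 149.60. Capacity used 67/67.
Total value = 595.60

595.60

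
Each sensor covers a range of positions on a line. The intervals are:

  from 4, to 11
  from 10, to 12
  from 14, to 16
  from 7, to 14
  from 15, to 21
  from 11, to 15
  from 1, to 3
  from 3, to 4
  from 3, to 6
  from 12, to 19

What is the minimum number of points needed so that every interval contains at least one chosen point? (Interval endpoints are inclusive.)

Sorted: [1,3] [3,4] [3,6] [4,11] [10,12] [7,14] [11,15] [14,16] [12,19] [15,21]
{[1,3],[3,4],[3,6]} hit by 3; {[4,11],[10,12],[7,14],[11,15]} hit by 11; {[14,16],[12,19],[15,21]} hit by 16.
Points: 3, 11, 16 (3 total).

3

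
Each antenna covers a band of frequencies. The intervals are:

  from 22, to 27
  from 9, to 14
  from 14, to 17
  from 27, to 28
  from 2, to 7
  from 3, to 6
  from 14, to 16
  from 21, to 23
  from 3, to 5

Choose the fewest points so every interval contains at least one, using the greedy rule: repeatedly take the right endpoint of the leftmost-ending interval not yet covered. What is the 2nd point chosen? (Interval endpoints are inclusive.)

14

Sort by right endpoint; whenever an interval is uncovered, place a point at its right end.
By right end: [3,5]  [3,6]  [2,7]  [9,14]  [14,16]  [14,17]  [21,23]  [22,27]  [27,28]
[3,5] uncovered → point at 5; [9,14] uncovered → point at 14; [21,23] uncovered → point at 23; [27,28] uncovered → point at 28.
Points: 5, 14, 23, 28 (4 total).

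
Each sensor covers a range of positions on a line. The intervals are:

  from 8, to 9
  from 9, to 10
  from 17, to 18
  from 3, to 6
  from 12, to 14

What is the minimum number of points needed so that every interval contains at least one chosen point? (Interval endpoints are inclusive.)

4

Process intervals by earliest right end; each time one isn't hit yet, stab at its right endpoint.
By right end: [3,6]  [8,9]  [9,10]  [12,14]  [17,18]
[3,6] uncovered → point at 6; [8,9] uncovered → point at 9; [12,14] uncovered → point at 14; [17,18] uncovered → point at 18.
Points: 6, 9, 14, 18 (4 total).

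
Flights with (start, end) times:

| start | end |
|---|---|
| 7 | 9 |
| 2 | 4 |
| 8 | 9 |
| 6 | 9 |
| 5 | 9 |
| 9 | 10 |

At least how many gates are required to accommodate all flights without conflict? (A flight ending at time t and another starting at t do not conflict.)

Events (time:±→running): 2:+→1 4:-→0 5:+→1 6:+→2 7:+→3 8:+→4 … peak 4.

4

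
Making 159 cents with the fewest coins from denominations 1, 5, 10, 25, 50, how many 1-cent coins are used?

4

159 = 3×50 + 1×5 + 4×1
Count of 1: 4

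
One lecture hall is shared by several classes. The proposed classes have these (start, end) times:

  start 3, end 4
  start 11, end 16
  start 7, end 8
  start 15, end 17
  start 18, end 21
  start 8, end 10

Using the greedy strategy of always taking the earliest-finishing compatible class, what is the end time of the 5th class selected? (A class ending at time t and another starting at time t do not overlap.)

Greedy by earliest finish: after sorting by end time, pick each interval compatible with the last pick.
By end time: (3,4), (7,8), (8,10), (11,16), (15,17), (18,21).
Pick (3,4); next start ≥ 4 → (7,8); next start ≥ 8 → (8,10); next start ≥ 10 → (11,16); next start ≥ 16 → (18,21).
Selected: (3,4) (7,8) (8,10) (11,16) (18,21)

21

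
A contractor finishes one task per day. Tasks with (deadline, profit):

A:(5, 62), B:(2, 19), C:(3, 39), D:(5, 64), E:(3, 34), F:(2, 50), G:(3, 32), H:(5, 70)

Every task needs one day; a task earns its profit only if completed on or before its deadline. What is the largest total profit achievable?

285

Sort by profit descending; place each in the latest free slot ≤ its deadline.
Profit order: H=70 D=64 A=62 F=50 C=39 E=34 G=32 B=19
Assign: H→slot 5, D→slot 4, A→slot 3, F→slot 2, C→slot 1, E skipped, G skipped, B skipped.
Slots: [1:C] [2:F] [3:A] [4:D] [5:H]
Profit = 39 + 50 + 62 + 64 + 70 = 285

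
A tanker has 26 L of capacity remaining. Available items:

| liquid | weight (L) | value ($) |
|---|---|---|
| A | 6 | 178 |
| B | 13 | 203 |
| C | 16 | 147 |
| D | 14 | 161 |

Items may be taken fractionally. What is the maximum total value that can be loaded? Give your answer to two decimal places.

Greedy by value/weight ratio, highest first.
Order: A (178/6=29.67) > B (203/13=15.62) > D (161/14=11.50) > C (147/16=9.19)
Fill: take A (6 @ 178) → take B (13 @ 203) → take 7/14 of D → 80.50; 26/26 used.
Total value = 461.50

461.50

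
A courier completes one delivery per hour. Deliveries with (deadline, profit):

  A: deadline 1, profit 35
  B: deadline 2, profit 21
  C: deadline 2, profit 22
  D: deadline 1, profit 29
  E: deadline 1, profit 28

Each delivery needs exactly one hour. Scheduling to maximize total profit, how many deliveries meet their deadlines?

2

By profit: A(d1,35), D(d1,29), E(d1,28), C(d2,22), B(d2,21)
A→slot 1; D skipped; E skipped; C→slot 2; B skipped.
2 of 5 scheduled.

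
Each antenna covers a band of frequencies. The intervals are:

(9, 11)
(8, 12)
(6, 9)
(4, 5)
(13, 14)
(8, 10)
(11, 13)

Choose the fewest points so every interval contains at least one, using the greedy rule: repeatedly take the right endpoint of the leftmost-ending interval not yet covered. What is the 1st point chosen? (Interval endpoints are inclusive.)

5

Sort by right endpoint; whenever an interval is uncovered, place a point at its right end.
By right end: [4,5]  [6,9]  [8,10]  [9,11]  [8,12]  [11,13]  [13,14]
[4,5] uncovered → point at 5; [6,9] uncovered → point at 9; [11,13] uncovered → point at 13.
Points: 5, 9, 13 (3 total).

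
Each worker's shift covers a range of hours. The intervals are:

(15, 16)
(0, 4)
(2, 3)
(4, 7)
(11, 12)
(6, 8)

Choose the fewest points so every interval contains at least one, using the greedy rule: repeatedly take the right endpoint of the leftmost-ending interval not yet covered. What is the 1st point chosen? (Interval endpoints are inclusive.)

3

By right end: [2,3]  [0,4]  [4,7]  [6,8]  [11,12]  [15,16]
[2,3] uncovered → point at 3; [4,7] uncovered → point at 7; [11,12] uncovered → point at 12; [15,16] uncovered → point at 16.
Points: 3, 7, 12, 16 (4 total).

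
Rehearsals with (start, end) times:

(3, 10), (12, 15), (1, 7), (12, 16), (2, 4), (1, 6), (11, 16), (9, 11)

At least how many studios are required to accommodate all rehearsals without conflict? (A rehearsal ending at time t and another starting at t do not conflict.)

4

The answer is the maximum number of intervals overlapping at any instant.
starts: [1, 1, 2, 3, 9, 11, 12, 12]
ends:   [4, 6, 7, 10, 11, 15, 16, 16]
s1→1 s1→2 s2→3 s3→4  — peak 4.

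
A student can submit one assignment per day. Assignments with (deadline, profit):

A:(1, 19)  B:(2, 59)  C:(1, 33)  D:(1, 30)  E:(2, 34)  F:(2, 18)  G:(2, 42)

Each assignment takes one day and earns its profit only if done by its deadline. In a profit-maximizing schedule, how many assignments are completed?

2

Take jobs in profit order; each goes to the latest open slot no later than its deadline.
By profit: B(d2,59), G(d2,42), E(d2,34), C(d1,33), D(d1,30), A(d1,19), F(d2,18)
B→slot 2; G→slot 1; E skipped; C skipped; D skipped; A skipped; F skipped.
2 of 7 scheduled.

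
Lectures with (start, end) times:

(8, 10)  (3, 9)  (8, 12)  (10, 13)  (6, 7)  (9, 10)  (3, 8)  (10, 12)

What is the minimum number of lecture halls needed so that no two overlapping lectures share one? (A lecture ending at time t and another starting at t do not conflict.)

The answer is the maximum number of intervals overlapping at any instant.
starts: [3, 3, 6, 8, 8, 9, 10, 10]
ends:   [7, 8, 9, 10, 10, 12, 12, 13]
s3→1 s3→2 s6→3  — peak 3.

3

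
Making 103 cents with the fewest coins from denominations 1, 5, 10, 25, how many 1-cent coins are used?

3

103 − 4×25→3 − 3×1→0
Count of 1: 3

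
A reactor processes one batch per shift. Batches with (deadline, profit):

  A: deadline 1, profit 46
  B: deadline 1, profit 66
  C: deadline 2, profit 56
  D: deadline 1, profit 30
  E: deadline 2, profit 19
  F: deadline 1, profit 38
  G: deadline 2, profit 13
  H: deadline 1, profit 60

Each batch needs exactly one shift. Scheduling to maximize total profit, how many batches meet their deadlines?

2

Take jobs in profit order; each goes to the latest open slot no later than its deadline.
Profit order: B=66 H=60 C=56 A=46 F=38 D=30 E=19 G=13
Assign: B→slot 1, H skipped, C→slot 2, A skipped, F skipped, D skipped, E skipped, G skipped.
Slots: [1:B] [2:C]
2 of 8 scheduled.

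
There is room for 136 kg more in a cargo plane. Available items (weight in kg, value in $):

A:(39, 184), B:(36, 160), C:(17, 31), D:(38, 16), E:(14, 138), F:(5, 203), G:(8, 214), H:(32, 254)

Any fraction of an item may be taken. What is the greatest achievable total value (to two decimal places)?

Greedy by value/weight ratio, highest first.
Order: F (203/5=40.60) > G (214/8=26.75) > E (138/14=9.86) > H (254/32=7.94) > A (184/39=4.72) > B (160/36=4.44) > C (31/17=1.82) > D (16/38=0.42)
Fill: take F (5 @ 203) → take G (8 @ 214) → take E (14 @ 138) → take H (32 @ 254) → take A (39 @ 184) → take B (36 @ 160) → take 2/17 of C → 3.65; 136/136 used.
Total value = 1156.65

1156.65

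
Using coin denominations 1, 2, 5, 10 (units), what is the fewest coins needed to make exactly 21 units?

Greedy: take as many of the largest coin as possible, then repeat with the remainder.
21 = 2×10 + 1×1
Total coins = 2 + 1 = 3

3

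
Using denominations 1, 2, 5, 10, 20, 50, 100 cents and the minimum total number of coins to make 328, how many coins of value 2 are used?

328 − 3×100→28 − 1×20→8 − 1×5→3 − 1×2→1 − 1×1→0
Count of 2: 1

1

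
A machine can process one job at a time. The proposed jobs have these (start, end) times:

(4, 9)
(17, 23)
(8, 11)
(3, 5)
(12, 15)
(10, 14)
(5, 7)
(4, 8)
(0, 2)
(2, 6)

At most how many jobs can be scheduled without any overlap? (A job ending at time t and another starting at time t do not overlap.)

6

Order by finish time; keep every interval that doesn't clash with the previous kept one.
By end time: (0,2), (3,5), (2,6), (5,7), (4,8), (4,9), (8,11), (10,14), (12,15), (17,23).
Pick (0,2); next start ≥ 2 → (3,5); next start ≥ 5 → (5,7); next start ≥ 7 → (8,11); next start ≥ 11 → (12,15); next start ≥ 15 → (17,23).
Selected 6 jobs.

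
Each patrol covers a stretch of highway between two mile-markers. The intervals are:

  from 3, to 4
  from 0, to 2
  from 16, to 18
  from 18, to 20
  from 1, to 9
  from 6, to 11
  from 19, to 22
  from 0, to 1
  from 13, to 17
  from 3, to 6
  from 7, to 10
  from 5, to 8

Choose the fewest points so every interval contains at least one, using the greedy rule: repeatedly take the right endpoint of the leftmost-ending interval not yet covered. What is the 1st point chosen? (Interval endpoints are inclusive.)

1

By right end: [0,1]  [0,2]  [3,4]  [3,6]  [5,8]  [1,9]  [7,10]  [6,11]  [13,17]  [16,18]  [18,20]  [19,22]
[0,1] uncovered → point at 1; [3,4] uncovered → point at 4; [5,8] uncovered → point at 8; [13,17] uncovered → point at 17; [18,20] uncovered → point at 20.
Points: 1, 4, 8, 17, 20 (5 total).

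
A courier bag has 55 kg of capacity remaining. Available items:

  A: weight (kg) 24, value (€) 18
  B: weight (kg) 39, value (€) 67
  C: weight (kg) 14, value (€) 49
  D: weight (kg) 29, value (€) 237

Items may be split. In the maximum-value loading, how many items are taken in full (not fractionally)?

Sort by value per unit weight and fill in that order.
Ratios (sorted): D 8.17, C 3.50, B 1.72, A 0.75
take D (29 @ 237); take C (14 @ 49); take 12/39 of B → 20.62. Capacity used 55/55.
2 item(s) taken whole; one partial (take 12/39 of B).

2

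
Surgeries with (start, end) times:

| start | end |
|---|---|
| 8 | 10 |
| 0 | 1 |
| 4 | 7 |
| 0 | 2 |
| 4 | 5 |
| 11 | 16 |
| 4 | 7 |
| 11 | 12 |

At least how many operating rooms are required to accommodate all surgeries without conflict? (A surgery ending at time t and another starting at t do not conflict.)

3

Events (time:±→running): 0:+→1 0:+→2 1:-→1 2:-→0 4:+→1 4:+→2 4:+→3 … peak 3.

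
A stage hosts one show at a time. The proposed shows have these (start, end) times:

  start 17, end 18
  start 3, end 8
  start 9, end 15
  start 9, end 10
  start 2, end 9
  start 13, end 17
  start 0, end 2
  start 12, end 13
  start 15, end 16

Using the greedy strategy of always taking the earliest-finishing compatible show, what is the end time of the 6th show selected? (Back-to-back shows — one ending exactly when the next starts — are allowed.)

By end time: (0,2), (3,8), (2,9), (9,10), (12,13), (9,15), (15,16), (13,17), (17,18).
Pick (0,2); next start ≥ 2 → (3,8); next start ≥ 8 → (9,10); next start ≥ 10 → (12,13); next start ≥ 13 → (15,16); next start ≥ 16 → (17,18).
Selected: (0,2) (3,8) (9,10) (12,13) (15,16) (17,18)

18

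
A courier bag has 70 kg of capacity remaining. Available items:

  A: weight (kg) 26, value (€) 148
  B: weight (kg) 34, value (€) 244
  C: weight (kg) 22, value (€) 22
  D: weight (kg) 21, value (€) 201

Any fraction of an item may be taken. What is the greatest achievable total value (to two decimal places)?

530.38

Order: D (201/21=9.57) > B (244/34=7.18) > A (148/26=5.69) > C (22/22=1.00)
Fill: take D (21 @ 201) → take B (34 @ 244) → take 15/26 of A → 85.38; 70/70 used.
Total value = 530.38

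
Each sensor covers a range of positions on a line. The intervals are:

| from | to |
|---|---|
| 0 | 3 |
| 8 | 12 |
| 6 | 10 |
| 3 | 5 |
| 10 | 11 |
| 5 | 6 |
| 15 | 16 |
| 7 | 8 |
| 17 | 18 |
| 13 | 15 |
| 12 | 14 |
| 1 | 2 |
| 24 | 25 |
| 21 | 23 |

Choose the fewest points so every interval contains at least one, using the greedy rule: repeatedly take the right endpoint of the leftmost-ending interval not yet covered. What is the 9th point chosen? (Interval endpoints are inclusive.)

25

Process intervals by earliest right end; each time one isn't hit yet, stab at its right endpoint.
Sorted: [1,2] [0,3] [3,5] [5,6] [7,8] [6,10] [10,11] [8,12] [12,14] [13,15] [15,16] [17,18] [21,23] [24,25]
{[1,2],[0,3]} hit by 2; {[3,5],[5,6]} hit by 5; {[7,8],[6,10]} hit by 8; {[10,11],[8,12]} hit by 11; {[12,14],[13,15]} hit by 14; {[15,16]} hit by 16; {[17,18]} hit by 18; {[21,23]} hit by 23; {[24,25]} hit by 25.
Points: 2, 5, 8, 11, 14, 16, 18, 23, 25 (9 total).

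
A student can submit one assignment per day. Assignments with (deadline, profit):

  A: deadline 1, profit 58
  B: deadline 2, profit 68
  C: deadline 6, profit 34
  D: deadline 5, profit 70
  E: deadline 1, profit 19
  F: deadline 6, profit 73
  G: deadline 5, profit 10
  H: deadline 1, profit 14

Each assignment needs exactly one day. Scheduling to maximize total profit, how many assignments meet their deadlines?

6

Profit order: F=73 D=70 B=68 A=58 C=34 E=19 H=14 G=10
Assign: F→slot 6, D→slot 5, B→slot 2, A→slot 1, C→slot 4, E skipped, H skipped, G→slot 3.
Slots: [1:A] [2:B] [3:G] [4:C] [5:D] [6:F]
6 of 8 scheduled.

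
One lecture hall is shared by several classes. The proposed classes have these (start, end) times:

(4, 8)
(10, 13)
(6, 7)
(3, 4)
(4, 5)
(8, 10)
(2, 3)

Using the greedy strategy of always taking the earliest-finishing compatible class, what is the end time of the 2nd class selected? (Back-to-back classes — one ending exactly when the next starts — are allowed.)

Sort by end time and greedily take each interval whose start is ≥ the last chosen end.
Sorted by end: (2,3)  (3,4)  (4,5)  (6,7)  (4,8)  (8,10)  (10,13)
take (2,3); take (3,4); take (4,5); take (6,7); skip (4,8); take (8,10); take (10,13).
Selected: (2,3) (3,4) (4,5) (6,7) (8,10) (10,13)

4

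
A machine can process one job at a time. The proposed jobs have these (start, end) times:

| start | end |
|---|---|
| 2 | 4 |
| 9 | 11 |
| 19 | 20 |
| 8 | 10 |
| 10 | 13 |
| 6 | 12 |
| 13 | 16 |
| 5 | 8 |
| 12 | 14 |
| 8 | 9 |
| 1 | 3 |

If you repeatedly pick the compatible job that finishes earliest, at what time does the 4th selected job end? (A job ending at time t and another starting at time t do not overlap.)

Greedy by earliest finish: after sorting by end time, pick each interval compatible with the last pick.
By end time: (1,3), (2,4), (5,8), (8,9), (8,10), (9,11), (6,12), (10,13), (12,14), (13,16), (19,20).
Pick (1,3); next start ≥ 3 → (5,8); next start ≥ 8 → (8,9); next start ≥ 9 → (9,11); next start ≥ 11 → (12,14); next start ≥ 14 → (19,20).
Selected: (1,3) (5,8) (8,9) (9,11) (12,14) (19,20)

11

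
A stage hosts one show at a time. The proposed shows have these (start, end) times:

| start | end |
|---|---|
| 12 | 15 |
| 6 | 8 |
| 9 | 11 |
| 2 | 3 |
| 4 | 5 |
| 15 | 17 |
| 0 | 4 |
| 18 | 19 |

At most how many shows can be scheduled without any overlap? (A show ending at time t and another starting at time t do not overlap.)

Sorted by end: (2,3)  (0,4)  (4,5)  (6,8)  (9,11)  (12,15)  (15,17)  (18,19)
take (2,3); skip (0,4); take (4,5); take (6,8); take (9,11); take (12,15); take (15,17); take (18,19).
Selected 7 shows.

7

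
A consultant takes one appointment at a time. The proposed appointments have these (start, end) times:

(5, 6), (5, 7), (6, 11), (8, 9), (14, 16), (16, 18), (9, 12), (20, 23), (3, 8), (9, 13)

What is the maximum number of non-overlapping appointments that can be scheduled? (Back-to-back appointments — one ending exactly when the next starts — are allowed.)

6

By end time: (5,6), (5,7), (3,8), (8,9), (6,11), (9,12), (9,13), (14,16), (16,18), (20,23).
Pick (5,6); next start ≥ 6 → (8,9); next start ≥ 9 → (9,12); next start ≥ 12 → (14,16); next start ≥ 16 → (16,18); next start ≥ 18 → (20,23).
Selected 6 appointments.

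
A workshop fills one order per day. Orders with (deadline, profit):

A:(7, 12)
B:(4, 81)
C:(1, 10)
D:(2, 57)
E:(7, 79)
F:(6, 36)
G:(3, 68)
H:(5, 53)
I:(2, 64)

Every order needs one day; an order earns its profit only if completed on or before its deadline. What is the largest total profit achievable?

438

Profit order: B=81 E=79 G=68 I=64 D=57 H=53 F=36 A=12 C=10
Assign: B→slot 4, E→slot 7, G→slot 3, I→slot 2, D→slot 1, H→slot 5, F→slot 6, A skipped, C skipped.
Slots: [1:D] [2:I] [3:G] [4:B] [5:H] [6:F] [7:E]
Profit = 57 + 64 + 68 + 81 + 53 + 36 + 79 = 438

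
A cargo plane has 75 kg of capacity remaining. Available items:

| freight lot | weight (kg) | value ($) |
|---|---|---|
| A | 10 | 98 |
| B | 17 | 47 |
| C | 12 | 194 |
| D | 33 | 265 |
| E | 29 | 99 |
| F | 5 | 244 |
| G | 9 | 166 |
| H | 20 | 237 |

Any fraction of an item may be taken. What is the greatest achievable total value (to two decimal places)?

Sort by value per unit weight and fill in that order.
Order: F (244/5=48.80) > G (166/9=18.44) > C (194/12=16.17) > H (237/20=11.85) > A (98/10=9.80) > D (265/33=8.03) > E (99/29=3.41) > B (47/17=2.76)
Fill: take F (5 @ 244) → take G (9 @ 166) → take C (12 @ 194) → take H (20 @ 237) → take A (10 @ 98) → take 19/33 of D → 152.58; 75/75 used.
Total value = 1091.58

1091.58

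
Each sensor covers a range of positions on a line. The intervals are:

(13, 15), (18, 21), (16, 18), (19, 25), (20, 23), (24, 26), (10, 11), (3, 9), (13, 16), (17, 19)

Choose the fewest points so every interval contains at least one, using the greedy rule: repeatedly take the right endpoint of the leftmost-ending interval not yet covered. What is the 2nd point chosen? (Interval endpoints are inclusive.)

11

By right end: [3,9]  [10,11]  [13,15]  [13,16]  [16,18]  [17,19]  [18,21]  [20,23]  [19,25]  [24,26]
[3,9] uncovered → point at 9; [10,11] uncovered → point at 11; [13,15] uncovered → point at 15; [16,18] uncovered → point at 18; [20,23] uncovered → point at 23; [24,26] uncovered → point at 26.
Points: 9, 11, 15, 18, 23, 26 (6 total).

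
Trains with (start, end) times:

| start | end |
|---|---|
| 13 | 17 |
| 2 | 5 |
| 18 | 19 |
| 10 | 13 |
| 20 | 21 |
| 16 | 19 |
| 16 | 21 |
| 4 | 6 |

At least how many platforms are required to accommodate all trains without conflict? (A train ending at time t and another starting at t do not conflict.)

Events (time:±→running): 2:+→1 4:+→2 5:-→1 6:-→0 10:+→1 13:-→0 13:+→1 16:+→2 16:+→3 … peak 3.

3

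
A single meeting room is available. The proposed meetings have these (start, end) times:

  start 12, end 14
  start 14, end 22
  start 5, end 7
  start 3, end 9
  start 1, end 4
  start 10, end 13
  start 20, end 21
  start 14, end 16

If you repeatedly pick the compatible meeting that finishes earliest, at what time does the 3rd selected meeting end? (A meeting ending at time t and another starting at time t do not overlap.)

By end time: (1,4), (5,7), (3,9), (10,13), (12,14), (14,16), (20,21), (14,22).
Pick (1,4); next start ≥ 4 → (5,7); next start ≥ 7 → (10,13); next start ≥ 13 → (14,16); next start ≥ 16 → (20,21).
Selected: (1,4) (5,7) (10,13) (14,16) (20,21)

13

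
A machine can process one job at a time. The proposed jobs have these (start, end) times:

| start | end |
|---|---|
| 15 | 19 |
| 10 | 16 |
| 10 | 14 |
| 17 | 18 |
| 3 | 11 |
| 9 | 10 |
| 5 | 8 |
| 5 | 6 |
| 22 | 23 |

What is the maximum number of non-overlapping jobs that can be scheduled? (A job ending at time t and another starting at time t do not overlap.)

5

Sorted by end: (5,6)  (5,8)  (9,10)  (3,11)  (10,14)  (10,16)  (17,18)  (15,19)  (22,23)
take (5,6); skip (5,8); take (9,10); take (10,14); take (17,18); take (22,23).
Selected 5 jobs.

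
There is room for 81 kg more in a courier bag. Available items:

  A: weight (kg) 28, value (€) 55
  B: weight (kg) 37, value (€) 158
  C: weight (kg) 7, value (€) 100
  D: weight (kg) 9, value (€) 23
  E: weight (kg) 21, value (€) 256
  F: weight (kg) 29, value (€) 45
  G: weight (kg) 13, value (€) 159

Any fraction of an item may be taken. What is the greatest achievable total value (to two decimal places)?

Sort by value per unit weight and fill in that order.
Ratios (sorted): C 14.29, G 12.23, E 12.19, B 4.27, D 2.56, A 1.96, F 1.55
take C (7 @ 100); take G (13 @ 159); take E (21 @ 256); take B (37 @ 158); take 3/9 of D → 7.67. Capacity used 81/81.
Total value = 680.67

680.67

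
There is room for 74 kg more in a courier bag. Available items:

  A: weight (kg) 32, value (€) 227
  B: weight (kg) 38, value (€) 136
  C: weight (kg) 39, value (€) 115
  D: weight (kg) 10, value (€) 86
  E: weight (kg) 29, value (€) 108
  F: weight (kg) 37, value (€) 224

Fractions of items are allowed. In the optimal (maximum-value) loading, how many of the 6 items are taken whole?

Order: D (86/10=8.60) > A (227/32=7.09) > F (224/37=6.05) > E (108/29=3.72) > B (136/38=3.58) > C (115/39=2.95)
Fill: take D (10 @ 86) → take A (32 @ 227) → take 32/37 of F → 193.73; 74/74 used.
2 item(s) taken whole; one partial (take 32/37 of F).

2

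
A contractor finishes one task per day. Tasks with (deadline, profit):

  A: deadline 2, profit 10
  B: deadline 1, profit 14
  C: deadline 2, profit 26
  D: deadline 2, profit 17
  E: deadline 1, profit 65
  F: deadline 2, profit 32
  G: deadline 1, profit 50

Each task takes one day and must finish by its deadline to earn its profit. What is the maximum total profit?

Sort by profit descending; place each in the latest free slot ≤ its deadline.
By profit: E(d1,65), G(d1,50), F(d2,32), C(d2,26), D(d2,17), B(d1,14), A(d2,10)
E→slot 1; G skipped; F→slot 2; C skipped; D skipped; B skipped; A skipped.
Profit = 65 + 32 = 97

97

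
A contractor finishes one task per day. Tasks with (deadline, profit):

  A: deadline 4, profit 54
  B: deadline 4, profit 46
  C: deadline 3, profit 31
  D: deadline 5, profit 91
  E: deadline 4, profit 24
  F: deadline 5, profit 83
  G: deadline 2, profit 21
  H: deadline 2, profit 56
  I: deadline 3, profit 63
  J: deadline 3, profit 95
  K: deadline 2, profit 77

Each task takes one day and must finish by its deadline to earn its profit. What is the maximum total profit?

Profit order: J=95 D=91 F=83 K=77 I=63 H=56 A=54 B=46 C=31 E=24 G=21
Assign: J→slot 3, D→slot 5, F→slot 4, K→slot 2, I→slot 1, H skipped, A skipped, B skipped, C skipped, E skipped, G skipped.
Slots: [1:I] [2:K] [3:J] [4:F] [5:D]
Profit = 63 + 77 + 95 + 83 + 91 = 409

409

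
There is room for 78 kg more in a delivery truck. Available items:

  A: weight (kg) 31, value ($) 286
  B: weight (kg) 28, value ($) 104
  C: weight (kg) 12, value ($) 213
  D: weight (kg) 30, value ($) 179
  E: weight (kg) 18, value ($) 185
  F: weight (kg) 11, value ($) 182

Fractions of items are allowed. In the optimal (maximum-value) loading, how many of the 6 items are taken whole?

Sort by value per unit weight and fill in that order.
Ratios (sorted): C 17.75, F 16.55, E 10.28, A 9.23, D 5.97, B 3.71
take C (12 @ 213); take F (11 @ 182); take E (18 @ 185); take A (31 @ 286); take 6/30 of D → 35.80. Capacity used 78/78.
4 item(s) taken whole; one partial (take 6/30 of D).

4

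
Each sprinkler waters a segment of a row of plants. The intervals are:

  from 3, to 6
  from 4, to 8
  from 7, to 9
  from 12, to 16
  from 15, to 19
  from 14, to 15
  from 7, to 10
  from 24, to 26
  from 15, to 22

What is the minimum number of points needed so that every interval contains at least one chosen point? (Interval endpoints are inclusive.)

4

By right end: [3,6]  [4,8]  [7,9]  [7,10]  [14,15]  [12,16]  [15,19]  [15,22]  [24,26]
[3,6] uncovered → point at 6; [7,9] uncovered → point at 9; [14,15] uncovered → point at 15; [24,26] uncovered → point at 26.
Points: 6, 9, 15, 26 (4 total).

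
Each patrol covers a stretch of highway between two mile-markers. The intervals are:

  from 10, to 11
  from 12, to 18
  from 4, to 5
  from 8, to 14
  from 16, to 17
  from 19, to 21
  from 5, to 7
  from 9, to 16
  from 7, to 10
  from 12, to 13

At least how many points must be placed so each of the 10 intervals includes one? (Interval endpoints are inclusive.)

5

Sorted: [4,5] [5,7] [7,10] [10,11] [12,13] [8,14] [9,16] [16,17] [12,18] [19,21]
{[4,5],[5,7]} hit by 5; {[7,10],[10,11]} hit by 10; {[12,13],[8,14],[9,16]} hit by 13; {[16,17],[12,18]} hit by 17; {[19,21]} hit by 21.
Points: 5, 10, 13, 17, 21 (5 total).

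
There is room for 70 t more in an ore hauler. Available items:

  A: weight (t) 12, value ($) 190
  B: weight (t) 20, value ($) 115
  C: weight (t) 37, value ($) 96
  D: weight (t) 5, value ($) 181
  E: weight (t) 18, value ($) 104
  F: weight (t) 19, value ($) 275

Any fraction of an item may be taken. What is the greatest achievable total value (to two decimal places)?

Order: D (181/5=36.20) > A (190/12=15.83) > F (275/19=14.47) > E (104/18=5.78) > B (115/20=5.75) > C (96/37=2.59)
Fill: take D (5 @ 181) → take A (12 @ 190) → take F (19 @ 275) → take E (18 @ 104) → take 16/20 of B → 92.00; 70/70 used.
Total value = 842.00

842.00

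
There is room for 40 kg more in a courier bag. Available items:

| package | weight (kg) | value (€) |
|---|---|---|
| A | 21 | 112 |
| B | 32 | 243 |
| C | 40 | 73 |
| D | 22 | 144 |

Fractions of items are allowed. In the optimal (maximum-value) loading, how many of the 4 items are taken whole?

1

Order: B (243/32=7.59) > D (144/22=6.55) > A (112/21=5.33) > C (73/40=1.82)
Fill: take B (32 @ 243) → take 8/22 of D → 52.36; 40/40 used.
1 item(s) taken whole; one partial (take 8/22 of D).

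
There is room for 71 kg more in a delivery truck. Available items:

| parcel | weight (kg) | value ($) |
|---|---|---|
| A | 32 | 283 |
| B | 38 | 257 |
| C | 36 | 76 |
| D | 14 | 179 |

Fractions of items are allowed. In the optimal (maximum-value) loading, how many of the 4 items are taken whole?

2

Order: D (179/14=12.79) > A (283/32=8.84) > B (257/38=6.76) > C (76/36=2.11)
Fill: take D (14 @ 179) → take A (32 @ 283) → take 25/38 of B → 169.08; 71/71 used.
2 item(s) taken whole; one partial (take 25/38 of B).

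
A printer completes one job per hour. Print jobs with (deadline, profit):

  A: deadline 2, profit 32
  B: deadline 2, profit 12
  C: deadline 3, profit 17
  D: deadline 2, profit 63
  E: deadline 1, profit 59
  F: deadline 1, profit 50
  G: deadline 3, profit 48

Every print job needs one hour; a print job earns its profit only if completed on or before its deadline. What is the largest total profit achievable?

170

Profit order: D=63 E=59 F=50 G=48 A=32 C=17 B=12
Assign: D→slot 2, E→slot 1, F skipped, G→slot 3, A skipped, C skipped, B skipped.
Slots: [1:E] [2:D] [3:G]
Profit = 59 + 63 + 48 = 170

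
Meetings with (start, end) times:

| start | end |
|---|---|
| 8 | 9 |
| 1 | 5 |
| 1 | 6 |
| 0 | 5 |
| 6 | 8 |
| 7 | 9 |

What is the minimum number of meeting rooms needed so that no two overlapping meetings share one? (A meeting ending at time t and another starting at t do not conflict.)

3

The answer is the maximum number of intervals overlapping at any instant.
Events (time:±→running): 0:+→1 1:+→2 1:+→3 … peak 3.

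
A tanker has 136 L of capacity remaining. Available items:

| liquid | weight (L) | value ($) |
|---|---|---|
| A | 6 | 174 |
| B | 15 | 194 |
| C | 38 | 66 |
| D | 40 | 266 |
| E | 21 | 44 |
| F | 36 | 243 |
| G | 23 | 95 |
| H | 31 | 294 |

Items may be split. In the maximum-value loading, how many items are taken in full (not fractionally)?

5

Order: A (174/6=29.00) > B (194/15=12.93) > H (294/31=9.48) > F (243/36=6.75) > D (266/40=6.65) > G (95/23=4.13) > E (44/21=2.10) > C (66/38=1.74)
Fill: take A (6 @ 174) → take B (15 @ 194) → take H (31 @ 294) → take F (36 @ 243) → take D (40 @ 266) → take 8/23 of G → 33.04; 136/136 used.
5 item(s) taken whole; one partial (take 8/23 of G).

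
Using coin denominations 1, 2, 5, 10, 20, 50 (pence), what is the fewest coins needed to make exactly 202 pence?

Use the largest denomination that fits, subtract, and repeat.
202 − 4×50→2 − 1×2→0
Total coins = 4 + 1 = 5

5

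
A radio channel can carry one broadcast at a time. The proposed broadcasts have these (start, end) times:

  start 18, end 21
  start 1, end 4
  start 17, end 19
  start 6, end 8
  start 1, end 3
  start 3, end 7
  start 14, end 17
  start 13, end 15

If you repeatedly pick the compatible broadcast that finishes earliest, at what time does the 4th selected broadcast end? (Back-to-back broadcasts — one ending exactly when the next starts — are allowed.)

19

By end time: (1,3), (1,4), (3,7), (6,8), (13,15), (14,17), (17,19), (18,21).
Pick (1,3); next start ≥ 3 → (3,7); next start ≥ 7 → (13,15); next start ≥ 15 → (17,19).
Selected: (1,3) (3,7) (13,15) (17,19)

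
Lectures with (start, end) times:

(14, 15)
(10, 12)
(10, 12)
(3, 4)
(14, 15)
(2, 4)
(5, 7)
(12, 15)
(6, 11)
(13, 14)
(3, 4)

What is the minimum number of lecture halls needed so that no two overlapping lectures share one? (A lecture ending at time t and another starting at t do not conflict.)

The answer is the maximum number of intervals overlapping at any instant.
Events (time:±→running): 2:+→1 3:+→2 3:+→3 … peak 3.

3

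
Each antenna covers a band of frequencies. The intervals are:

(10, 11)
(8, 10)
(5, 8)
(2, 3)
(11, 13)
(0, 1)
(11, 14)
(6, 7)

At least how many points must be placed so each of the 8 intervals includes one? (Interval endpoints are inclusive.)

5

By right end: [0,1]  [2,3]  [6,7]  [5,8]  [8,10]  [10,11]  [11,13]  [11,14]
[0,1] uncovered → point at 1; [2,3] uncovered → point at 3; [6,7] uncovered → point at 7; [8,10] uncovered → point at 10; [11,13] uncovered → point at 13.
Points: 1, 3, 7, 10, 13 (5 total).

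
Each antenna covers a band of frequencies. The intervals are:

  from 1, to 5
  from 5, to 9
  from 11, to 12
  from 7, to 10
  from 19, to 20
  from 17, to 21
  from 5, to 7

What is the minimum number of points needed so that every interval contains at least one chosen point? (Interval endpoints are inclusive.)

Process intervals by earliest right end; each time one isn't hit yet, stab at its right endpoint.
By right end: [1,5]  [5,7]  [5,9]  [7,10]  [11,12]  [19,20]  [17,21]
[1,5] uncovered → point at 5; [7,10] uncovered → point at 10; [11,12] uncovered → point at 12; [19,20] uncovered → point at 20.
Points: 5, 10, 12, 20 (4 total).

4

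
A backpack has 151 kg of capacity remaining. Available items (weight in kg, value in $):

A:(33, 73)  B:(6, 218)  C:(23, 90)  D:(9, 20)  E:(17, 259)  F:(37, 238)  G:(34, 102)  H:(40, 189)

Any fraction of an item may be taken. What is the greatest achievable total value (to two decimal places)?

Sort by value per unit weight and fill in that order.
Order: B (218/6=36.33) > E (259/17=15.24) > F (238/37=6.43) > H (189/40=4.72) > C (90/23=3.91) > G (102/34=3.00) > D (20/9=2.22) > A (73/33=2.21)
Fill: take B (6 @ 218) → take E (17 @ 259) → take F (37 @ 238) → take H (40 @ 189) → take C (23 @ 90) → take 28/34 of G → 84.00; 151/151 used.
Total value = 1078.00

1078.00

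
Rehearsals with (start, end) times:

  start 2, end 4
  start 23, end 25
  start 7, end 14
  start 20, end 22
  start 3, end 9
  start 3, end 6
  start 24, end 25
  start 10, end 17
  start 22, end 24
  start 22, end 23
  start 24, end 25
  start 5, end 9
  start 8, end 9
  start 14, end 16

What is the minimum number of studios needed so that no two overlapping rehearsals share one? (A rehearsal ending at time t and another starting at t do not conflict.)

starts: [2, 3, 3, 5, 7, 8, 10, 14, 20, 22, 22, 23, 24, 24]
ends:   [4, 6, 9, 9, 9, 14, 16, 17, 22, 23, 24, 25, 25, 25]
s2→1 s3→2 s3→3 e4→2 s5→3 e6→2 s7→3 s8→4  — peak 4.

4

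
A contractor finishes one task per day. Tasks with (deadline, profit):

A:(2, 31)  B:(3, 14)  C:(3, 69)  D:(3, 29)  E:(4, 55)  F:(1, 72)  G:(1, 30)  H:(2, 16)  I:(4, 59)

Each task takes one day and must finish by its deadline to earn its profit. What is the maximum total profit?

255

Take jobs in profit order; each goes to the latest open slot no later than its deadline.
By profit: F(d1,72), C(d3,69), I(d4,59), E(d4,55), A(d2,31), G(d1,30), D(d3,29), H(d2,16), B(d3,14)
F→slot 1; C→slot 3; I→slot 4; E→slot 2; A skipped; G skipped; D skipped; H skipped; B skipped.
Profit = 72 + 55 + 69 + 59 = 255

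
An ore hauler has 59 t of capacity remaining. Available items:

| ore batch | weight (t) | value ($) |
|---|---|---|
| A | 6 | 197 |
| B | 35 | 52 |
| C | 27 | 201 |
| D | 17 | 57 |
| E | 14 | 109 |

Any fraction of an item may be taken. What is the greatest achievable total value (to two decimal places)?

Order: A (197/6=32.83) > E (109/14=7.79) > C (201/27=7.44) > D (57/17=3.35) > B (52/35=1.49)
Fill: take A (6 @ 197) → take E (14 @ 109) → take C (27 @ 201) → take 12/17 of D → 40.24; 59/59 used.
Total value = 547.24

547.24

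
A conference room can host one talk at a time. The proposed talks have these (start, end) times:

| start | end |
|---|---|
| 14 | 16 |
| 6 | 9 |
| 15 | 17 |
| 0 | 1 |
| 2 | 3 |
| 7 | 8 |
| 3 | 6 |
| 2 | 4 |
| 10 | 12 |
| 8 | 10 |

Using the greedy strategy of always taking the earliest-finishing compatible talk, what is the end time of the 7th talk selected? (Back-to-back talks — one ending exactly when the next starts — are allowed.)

By end time: (0,1), (2,3), (2,4), (3,6), (7,8), (6,9), (8,10), (10,12), (14,16), (15,17).
Pick (0,1); next start ≥ 1 → (2,3); next start ≥ 3 → (3,6); next start ≥ 6 → (7,8); next start ≥ 8 → (8,10); next start ≥ 10 → (10,12); next start ≥ 12 → (14,16).
Selected: (0,1) (2,3) (3,6) (7,8) (8,10) (10,12) (14,16)

16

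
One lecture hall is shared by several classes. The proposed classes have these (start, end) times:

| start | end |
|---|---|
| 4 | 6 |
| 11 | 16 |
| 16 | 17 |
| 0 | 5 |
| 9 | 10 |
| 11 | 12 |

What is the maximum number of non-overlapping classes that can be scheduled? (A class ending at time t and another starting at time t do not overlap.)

Order by finish time; keep every interval that doesn't clash with the previous kept one.
By end time: (0,5), (4,6), (9,10), (11,12), (11,16), (16,17).
Pick (0,5); next start ≥ 5 → (9,10); next start ≥ 10 → (11,12); next start ≥ 12 → (16,17).
Selected 4 classes.

4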